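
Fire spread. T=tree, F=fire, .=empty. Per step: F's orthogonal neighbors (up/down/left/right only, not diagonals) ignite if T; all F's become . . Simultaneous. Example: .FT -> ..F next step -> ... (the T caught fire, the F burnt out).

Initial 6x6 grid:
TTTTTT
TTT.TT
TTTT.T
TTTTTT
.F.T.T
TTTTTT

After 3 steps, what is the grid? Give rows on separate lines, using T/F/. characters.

Step 1: 2 trees catch fire, 1 burn out
  TTTTTT
  TTT.TT
  TTTT.T
  TFTTTT
  ...T.T
  TFTTTT
Step 2: 5 trees catch fire, 2 burn out
  TTTTTT
  TTT.TT
  TFTT.T
  F.FTTT
  ...T.T
  F.FTTT
Step 3: 5 trees catch fire, 5 burn out
  TTTTTT
  TFT.TT
  F.FT.T
  ...FTT
  ...T.T
  ...FTT

TTTTTT
TFT.TT
F.FT.T
...FTT
...T.T
...FTT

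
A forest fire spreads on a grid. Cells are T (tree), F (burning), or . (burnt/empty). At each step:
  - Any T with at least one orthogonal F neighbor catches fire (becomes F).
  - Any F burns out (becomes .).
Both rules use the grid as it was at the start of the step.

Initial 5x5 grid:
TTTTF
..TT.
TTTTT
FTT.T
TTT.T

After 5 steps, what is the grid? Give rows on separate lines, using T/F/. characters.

Step 1: 4 trees catch fire, 2 burn out
  TTTF.
  ..TT.
  FTTTT
  .FT.T
  FTT.T
Step 2: 5 trees catch fire, 4 burn out
  TTF..
  ..TF.
  .FTTT
  ..F.T
  .FT.T
Step 3: 5 trees catch fire, 5 burn out
  TF...
  ..F..
  ..FFT
  ....T
  ..F.T
Step 4: 2 trees catch fire, 5 burn out
  F....
  .....
  ....F
  ....T
  ....T
Step 5: 1 trees catch fire, 2 burn out
  .....
  .....
  .....
  ....F
  ....T

.....
.....
.....
....F
....T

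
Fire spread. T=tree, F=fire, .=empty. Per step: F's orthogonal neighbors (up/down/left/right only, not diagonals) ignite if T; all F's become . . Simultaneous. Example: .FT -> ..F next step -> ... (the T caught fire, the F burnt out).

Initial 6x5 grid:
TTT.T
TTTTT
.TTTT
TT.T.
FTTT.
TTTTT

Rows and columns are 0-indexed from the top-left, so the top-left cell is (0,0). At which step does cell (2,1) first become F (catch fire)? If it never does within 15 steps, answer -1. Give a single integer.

Step 1: cell (2,1)='T' (+3 fires, +1 burnt)
Step 2: cell (2,1)='T' (+3 fires, +3 burnt)
Step 3: cell (2,1)='F' (+3 fires, +3 burnt)
  -> target ignites at step 3
Step 4: cell (2,1)='.' (+4 fires, +3 burnt)
Step 5: cell (2,1)='.' (+5 fires, +4 burnt)
Step 6: cell (2,1)='.' (+4 fires, +5 burnt)
Step 7: cell (2,1)='.' (+1 fires, +4 burnt)
Step 8: cell (2,1)='.' (+1 fires, +1 burnt)
Step 9: cell (2,1)='.' (+0 fires, +1 burnt)
  fire out at step 9

3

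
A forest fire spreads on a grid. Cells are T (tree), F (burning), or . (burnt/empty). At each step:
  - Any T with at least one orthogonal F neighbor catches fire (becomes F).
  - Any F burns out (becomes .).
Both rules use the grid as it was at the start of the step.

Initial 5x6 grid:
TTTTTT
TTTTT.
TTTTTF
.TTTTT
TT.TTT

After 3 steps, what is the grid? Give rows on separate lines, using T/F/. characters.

Step 1: 2 trees catch fire, 1 burn out
  TTTTTT
  TTTTT.
  TTTTF.
  .TTTTF
  TT.TTT
Step 2: 4 trees catch fire, 2 burn out
  TTTTTT
  TTTTF.
  TTTF..
  .TTTF.
  TT.TTF
Step 3: 5 trees catch fire, 4 burn out
  TTTTFT
  TTTF..
  TTF...
  .TTF..
  TT.TF.

TTTTFT
TTTF..
TTF...
.TTF..
TT.TF.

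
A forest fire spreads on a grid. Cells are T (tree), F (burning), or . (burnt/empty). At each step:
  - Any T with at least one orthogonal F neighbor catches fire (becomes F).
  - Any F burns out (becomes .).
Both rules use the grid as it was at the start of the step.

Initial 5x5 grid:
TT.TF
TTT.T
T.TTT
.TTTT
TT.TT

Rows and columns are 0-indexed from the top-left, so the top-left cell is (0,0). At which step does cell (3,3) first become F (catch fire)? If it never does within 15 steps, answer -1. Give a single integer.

Step 1: cell (3,3)='T' (+2 fires, +1 burnt)
Step 2: cell (3,3)='T' (+1 fires, +2 burnt)
Step 3: cell (3,3)='T' (+2 fires, +1 burnt)
Step 4: cell (3,3)='F' (+3 fires, +2 burnt)
  -> target ignites at step 4
Step 5: cell (3,3)='.' (+3 fires, +3 burnt)
Step 6: cell (3,3)='.' (+2 fires, +3 burnt)
Step 7: cell (3,3)='.' (+3 fires, +2 burnt)
Step 8: cell (3,3)='.' (+3 fires, +3 burnt)
Step 9: cell (3,3)='.' (+0 fires, +3 burnt)
  fire out at step 9

4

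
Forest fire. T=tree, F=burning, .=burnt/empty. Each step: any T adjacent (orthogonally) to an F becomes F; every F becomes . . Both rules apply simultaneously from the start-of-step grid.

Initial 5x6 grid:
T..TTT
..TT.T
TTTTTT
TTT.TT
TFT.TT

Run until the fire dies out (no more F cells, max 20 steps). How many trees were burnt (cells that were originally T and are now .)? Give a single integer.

Step 1: +3 fires, +1 burnt (F count now 3)
Step 2: +3 fires, +3 burnt (F count now 3)
Step 3: +2 fires, +3 burnt (F count now 2)
Step 4: +2 fires, +2 burnt (F count now 2)
Step 5: +2 fires, +2 burnt (F count now 2)
Step 6: +3 fires, +2 burnt (F count now 3)
Step 7: +4 fires, +3 burnt (F count now 4)
Step 8: +2 fires, +4 burnt (F count now 2)
Step 9: +0 fires, +2 burnt (F count now 0)
Fire out after step 9
Initially T: 22, now '.': 29
Total burnt (originally-T cells now '.'): 21

Answer: 21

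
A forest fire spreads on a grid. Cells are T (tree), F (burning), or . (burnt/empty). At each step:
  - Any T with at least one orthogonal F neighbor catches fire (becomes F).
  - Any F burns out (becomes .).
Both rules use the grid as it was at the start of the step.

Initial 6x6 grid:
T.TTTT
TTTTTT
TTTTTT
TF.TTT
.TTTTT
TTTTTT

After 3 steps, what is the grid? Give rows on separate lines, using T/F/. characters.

Step 1: 3 trees catch fire, 1 burn out
  T.TTTT
  TTTTTT
  TFTTTT
  F..TTT
  .FTTTT
  TTTTTT
Step 2: 5 trees catch fire, 3 burn out
  T.TTTT
  TFTTTT
  F.FTTT
  ...TTT
  ..FTTT
  TFTTTT
Step 3: 6 trees catch fire, 5 burn out
  T.TTTT
  F.FTTT
  ...FTT
  ...TTT
  ...FTT
  F.FTTT

T.TTTT
F.FTTT
...FTT
...TTT
...FTT
F.FTTT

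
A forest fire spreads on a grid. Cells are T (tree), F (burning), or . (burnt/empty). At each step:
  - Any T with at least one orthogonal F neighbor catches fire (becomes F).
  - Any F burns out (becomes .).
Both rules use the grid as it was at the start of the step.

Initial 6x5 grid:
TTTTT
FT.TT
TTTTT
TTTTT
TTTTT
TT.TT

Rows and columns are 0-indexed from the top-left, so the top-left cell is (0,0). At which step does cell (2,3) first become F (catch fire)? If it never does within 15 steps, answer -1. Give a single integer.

Step 1: cell (2,3)='T' (+3 fires, +1 burnt)
Step 2: cell (2,3)='T' (+3 fires, +3 burnt)
Step 3: cell (2,3)='T' (+4 fires, +3 burnt)
Step 4: cell (2,3)='F' (+5 fires, +4 burnt)
  -> target ignites at step 4
Step 5: cell (2,3)='.' (+6 fires, +5 burnt)
Step 6: cell (2,3)='.' (+3 fires, +6 burnt)
Step 7: cell (2,3)='.' (+2 fires, +3 burnt)
Step 8: cell (2,3)='.' (+1 fires, +2 burnt)
Step 9: cell (2,3)='.' (+0 fires, +1 burnt)
  fire out at step 9

4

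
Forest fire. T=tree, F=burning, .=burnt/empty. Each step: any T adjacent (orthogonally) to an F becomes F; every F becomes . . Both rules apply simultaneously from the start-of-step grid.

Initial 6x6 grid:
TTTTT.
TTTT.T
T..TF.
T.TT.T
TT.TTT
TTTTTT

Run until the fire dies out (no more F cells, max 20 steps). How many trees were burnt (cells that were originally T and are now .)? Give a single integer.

Step 1: +1 fires, +1 burnt (F count now 1)
Step 2: +2 fires, +1 burnt (F count now 2)
Step 3: +4 fires, +2 burnt (F count now 4)
Step 4: +5 fires, +4 burnt (F count now 5)
Step 5: +5 fires, +5 burnt (F count now 5)
Step 6: +5 fires, +5 burnt (F count now 5)
Step 7: +3 fires, +5 burnt (F count now 3)
Step 8: +1 fires, +3 burnt (F count now 1)
Step 9: +0 fires, +1 burnt (F count now 0)
Fire out after step 9
Initially T: 27, now '.': 35
Total burnt (originally-T cells now '.'): 26

Answer: 26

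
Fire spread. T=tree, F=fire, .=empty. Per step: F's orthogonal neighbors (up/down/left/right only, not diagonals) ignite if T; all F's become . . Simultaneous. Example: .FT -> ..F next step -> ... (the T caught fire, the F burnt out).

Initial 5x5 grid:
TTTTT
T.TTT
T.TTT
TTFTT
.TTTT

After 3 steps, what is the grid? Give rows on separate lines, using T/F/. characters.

Step 1: 4 trees catch fire, 1 burn out
  TTTTT
  T.TTT
  T.FTT
  TF.FT
  .TFTT
Step 2: 6 trees catch fire, 4 burn out
  TTTTT
  T.FTT
  T..FT
  F...F
  .F.FT
Step 3: 5 trees catch fire, 6 burn out
  TTFTT
  T..FT
  F...F
  .....
  ....F

TTFTT
T..FT
F...F
.....
....F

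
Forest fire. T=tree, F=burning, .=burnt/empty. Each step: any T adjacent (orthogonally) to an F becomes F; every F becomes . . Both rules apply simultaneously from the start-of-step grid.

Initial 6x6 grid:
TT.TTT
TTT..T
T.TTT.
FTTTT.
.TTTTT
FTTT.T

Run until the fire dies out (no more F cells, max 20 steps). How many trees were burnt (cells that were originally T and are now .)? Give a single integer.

Answer: 22

Derivation:
Step 1: +3 fires, +2 burnt (F count now 3)
Step 2: +4 fires, +3 burnt (F count now 4)
Step 3: +6 fires, +4 burnt (F count now 6)
Step 4: +5 fires, +6 burnt (F count now 5)
Step 5: +2 fires, +5 burnt (F count now 2)
Step 6: +1 fires, +2 burnt (F count now 1)
Step 7: +1 fires, +1 burnt (F count now 1)
Step 8: +0 fires, +1 burnt (F count now 0)
Fire out after step 8
Initially T: 26, now '.': 32
Total burnt (originally-T cells now '.'): 22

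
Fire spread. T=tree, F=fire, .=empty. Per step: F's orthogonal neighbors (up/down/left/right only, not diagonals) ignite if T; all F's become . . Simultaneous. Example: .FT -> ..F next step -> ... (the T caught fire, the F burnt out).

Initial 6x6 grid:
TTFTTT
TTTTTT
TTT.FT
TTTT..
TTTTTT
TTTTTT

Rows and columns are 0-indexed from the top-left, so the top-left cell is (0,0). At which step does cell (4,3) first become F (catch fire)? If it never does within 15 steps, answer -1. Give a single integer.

Step 1: cell (4,3)='T' (+5 fires, +2 burnt)
Step 2: cell (4,3)='T' (+6 fires, +5 burnt)
Step 3: cell (4,3)='T' (+4 fires, +6 burnt)
Step 4: cell (4,3)='T' (+4 fires, +4 burnt)
Step 5: cell (4,3)='F' (+4 fires, +4 burnt)
  -> target ignites at step 5
Step 6: cell (4,3)='.' (+4 fires, +4 burnt)
Step 7: cell (4,3)='.' (+3 fires, +4 burnt)
Step 8: cell (4,3)='.' (+1 fires, +3 burnt)
Step 9: cell (4,3)='.' (+0 fires, +1 burnt)
  fire out at step 9

5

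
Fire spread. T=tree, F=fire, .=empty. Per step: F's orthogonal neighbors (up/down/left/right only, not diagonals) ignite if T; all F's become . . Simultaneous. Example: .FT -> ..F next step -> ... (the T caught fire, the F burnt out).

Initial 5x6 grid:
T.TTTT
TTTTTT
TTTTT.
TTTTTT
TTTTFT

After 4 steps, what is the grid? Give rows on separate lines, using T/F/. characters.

Step 1: 3 trees catch fire, 1 burn out
  T.TTTT
  TTTTTT
  TTTTT.
  TTTTFT
  TTTF.F
Step 2: 4 trees catch fire, 3 burn out
  T.TTTT
  TTTTTT
  TTTTF.
  TTTF.F
  TTF...
Step 3: 4 trees catch fire, 4 burn out
  T.TTTT
  TTTTFT
  TTTF..
  TTF...
  TF....
Step 4: 6 trees catch fire, 4 burn out
  T.TTFT
  TTTF.F
  TTF...
  TF....
  F.....

T.TTFT
TTTF.F
TTF...
TF....
F.....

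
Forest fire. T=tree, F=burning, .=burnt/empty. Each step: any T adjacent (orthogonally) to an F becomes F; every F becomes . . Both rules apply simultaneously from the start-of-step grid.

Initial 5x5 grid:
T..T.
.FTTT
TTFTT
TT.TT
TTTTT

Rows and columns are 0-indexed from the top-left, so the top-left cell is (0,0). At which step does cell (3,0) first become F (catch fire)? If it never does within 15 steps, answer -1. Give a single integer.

Step 1: cell (3,0)='T' (+3 fires, +2 burnt)
Step 2: cell (3,0)='T' (+5 fires, +3 burnt)
Step 3: cell (3,0)='F' (+6 fires, +5 burnt)
  -> target ignites at step 3
Step 4: cell (3,0)='.' (+3 fires, +6 burnt)
Step 5: cell (3,0)='.' (+0 fires, +3 burnt)
  fire out at step 5

3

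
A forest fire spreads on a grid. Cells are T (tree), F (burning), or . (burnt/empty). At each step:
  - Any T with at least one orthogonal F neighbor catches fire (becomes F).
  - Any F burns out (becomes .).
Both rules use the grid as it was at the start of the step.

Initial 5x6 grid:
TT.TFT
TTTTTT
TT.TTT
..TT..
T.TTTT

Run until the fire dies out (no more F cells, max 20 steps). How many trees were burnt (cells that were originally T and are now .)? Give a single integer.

Answer: 21

Derivation:
Step 1: +3 fires, +1 burnt (F count now 3)
Step 2: +3 fires, +3 burnt (F count now 3)
Step 3: +3 fires, +3 burnt (F count now 3)
Step 4: +2 fires, +3 burnt (F count now 2)
Step 5: +5 fires, +2 burnt (F count now 5)
Step 6: +4 fires, +5 burnt (F count now 4)
Step 7: +1 fires, +4 burnt (F count now 1)
Step 8: +0 fires, +1 burnt (F count now 0)
Fire out after step 8
Initially T: 22, now '.': 29
Total burnt (originally-T cells now '.'): 21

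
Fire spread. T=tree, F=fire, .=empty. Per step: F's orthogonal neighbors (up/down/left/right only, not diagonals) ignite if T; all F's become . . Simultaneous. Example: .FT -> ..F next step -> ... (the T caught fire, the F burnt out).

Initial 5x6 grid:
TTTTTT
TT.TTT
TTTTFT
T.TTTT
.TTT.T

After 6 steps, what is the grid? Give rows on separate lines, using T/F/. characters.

Step 1: 4 trees catch fire, 1 burn out
  TTTTTT
  TT.TFT
  TTTF.F
  T.TTFT
  .TTT.T
Step 2: 6 trees catch fire, 4 burn out
  TTTTFT
  TT.F.F
  TTF...
  T.TF.F
  .TTT.T
Step 3: 6 trees catch fire, 6 burn out
  TTTF.F
  TT....
  TF....
  T.F...
  .TTF.F
Step 4: 4 trees catch fire, 6 burn out
  TTF...
  TF....
  F.....
  T.....
  .TF...
Step 5: 4 trees catch fire, 4 burn out
  TF....
  F.....
  ......
  F.....
  .F....
Step 6: 1 trees catch fire, 4 burn out
  F.....
  ......
  ......
  ......
  ......

F.....
......
......
......
......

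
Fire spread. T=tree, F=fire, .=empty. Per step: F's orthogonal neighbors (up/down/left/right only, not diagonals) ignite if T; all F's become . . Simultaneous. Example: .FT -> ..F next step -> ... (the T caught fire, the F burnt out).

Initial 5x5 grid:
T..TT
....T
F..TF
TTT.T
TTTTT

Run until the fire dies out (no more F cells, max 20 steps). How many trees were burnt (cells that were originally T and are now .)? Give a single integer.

Step 1: +4 fires, +2 burnt (F count now 4)
Step 2: +4 fires, +4 burnt (F count now 4)
Step 3: +4 fires, +4 burnt (F count now 4)
Step 4: +1 fires, +4 burnt (F count now 1)
Step 5: +0 fires, +1 burnt (F count now 0)
Fire out after step 5
Initially T: 14, now '.': 24
Total burnt (originally-T cells now '.'): 13

Answer: 13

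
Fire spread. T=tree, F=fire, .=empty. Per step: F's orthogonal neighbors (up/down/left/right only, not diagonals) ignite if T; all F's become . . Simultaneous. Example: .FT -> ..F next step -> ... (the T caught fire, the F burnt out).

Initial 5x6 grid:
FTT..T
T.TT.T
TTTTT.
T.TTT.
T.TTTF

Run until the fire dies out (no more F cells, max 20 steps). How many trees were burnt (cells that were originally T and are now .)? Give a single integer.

Step 1: +3 fires, +2 burnt (F count now 3)
Step 2: +4 fires, +3 burnt (F count now 4)
Step 3: +6 fires, +4 burnt (F count now 6)
Step 4: +5 fires, +6 burnt (F count now 5)
Step 5: +0 fires, +5 burnt (F count now 0)
Fire out after step 5
Initially T: 20, now '.': 28
Total burnt (originally-T cells now '.'): 18

Answer: 18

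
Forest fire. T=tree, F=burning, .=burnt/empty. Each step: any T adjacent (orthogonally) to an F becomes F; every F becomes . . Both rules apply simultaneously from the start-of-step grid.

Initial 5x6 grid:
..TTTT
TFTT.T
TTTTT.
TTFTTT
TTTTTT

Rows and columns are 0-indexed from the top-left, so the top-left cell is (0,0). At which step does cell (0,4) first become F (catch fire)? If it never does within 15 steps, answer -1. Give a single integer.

Step 1: cell (0,4)='T' (+7 fires, +2 burnt)
Step 2: cell (0,4)='T' (+8 fires, +7 burnt)
Step 3: cell (0,4)='T' (+5 fires, +8 burnt)
Step 4: cell (0,4)='F' (+2 fires, +5 burnt)
  -> target ignites at step 4
Step 5: cell (0,4)='.' (+1 fires, +2 burnt)
Step 6: cell (0,4)='.' (+1 fires, +1 burnt)
Step 7: cell (0,4)='.' (+0 fires, +1 burnt)
  fire out at step 7

4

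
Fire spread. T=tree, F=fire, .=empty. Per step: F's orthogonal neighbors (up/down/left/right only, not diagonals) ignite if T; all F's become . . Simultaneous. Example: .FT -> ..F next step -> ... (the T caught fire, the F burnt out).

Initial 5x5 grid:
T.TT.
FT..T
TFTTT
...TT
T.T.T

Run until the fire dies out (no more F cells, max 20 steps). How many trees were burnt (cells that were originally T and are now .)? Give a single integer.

Step 1: +4 fires, +2 burnt (F count now 4)
Step 2: +1 fires, +4 burnt (F count now 1)
Step 3: +2 fires, +1 burnt (F count now 2)
Step 4: +2 fires, +2 burnt (F count now 2)
Step 5: +1 fires, +2 burnt (F count now 1)
Step 6: +0 fires, +1 burnt (F count now 0)
Fire out after step 6
Initially T: 14, now '.': 21
Total burnt (originally-T cells now '.'): 10

Answer: 10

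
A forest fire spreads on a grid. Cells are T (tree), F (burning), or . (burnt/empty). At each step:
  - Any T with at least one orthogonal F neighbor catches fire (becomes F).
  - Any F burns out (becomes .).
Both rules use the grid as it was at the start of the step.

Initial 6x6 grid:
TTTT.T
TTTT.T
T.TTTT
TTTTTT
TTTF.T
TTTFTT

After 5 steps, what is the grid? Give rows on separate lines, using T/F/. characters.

Step 1: 4 trees catch fire, 2 burn out
  TTTT.T
  TTTT.T
  T.TTTT
  TTTFTT
  TTF..T
  TTF.FT
Step 2: 6 trees catch fire, 4 burn out
  TTTT.T
  TTTT.T
  T.TFTT
  TTF.FT
  TF...T
  TF...F
Step 3: 8 trees catch fire, 6 burn out
  TTTT.T
  TTTF.T
  T.F.FT
  TF...F
  F....F
  F.....
Step 4: 4 trees catch fire, 8 burn out
  TTTF.T
  TTF..T
  T....F
  F.....
  ......
  ......
Step 5: 4 trees catch fire, 4 burn out
  TTF..T
  TF...F
  F.....
  ......
  ......
  ......

TTF..T
TF...F
F.....
......
......
......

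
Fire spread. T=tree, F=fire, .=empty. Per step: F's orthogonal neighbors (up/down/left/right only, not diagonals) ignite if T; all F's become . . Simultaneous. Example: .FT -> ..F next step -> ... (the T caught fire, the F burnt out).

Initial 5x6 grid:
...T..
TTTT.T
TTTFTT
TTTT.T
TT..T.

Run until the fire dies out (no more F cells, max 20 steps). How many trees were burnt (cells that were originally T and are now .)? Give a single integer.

Step 1: +4 fires, +1 burnt (F count now 4)
Step 2: +5 fires, +4 burnt (F count now 5)
Step 3: +5 fires, +5 burnt (F count now 5)
Step 4: +3 fires, +5 burnt (F count now 3)
Step 5: +1 fires, +3 burnt (F count now 1)
Step 6: +0 fires, +1 burnt (F count now 0)
Fire out after step 6
Initially T: 19, now '.': 29
Total burnt (originally-T cells now '.'): 18

Answer: 18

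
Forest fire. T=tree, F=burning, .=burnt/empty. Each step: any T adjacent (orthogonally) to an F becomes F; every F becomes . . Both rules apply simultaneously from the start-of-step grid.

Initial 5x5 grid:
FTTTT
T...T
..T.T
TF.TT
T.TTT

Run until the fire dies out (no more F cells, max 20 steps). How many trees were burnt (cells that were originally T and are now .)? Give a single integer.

Step 1: +3 fires, +2 burnt (F count now 3)
Step 2: +2 fires, +3 burnt (F count now 2)
Step 3: +1 fires, +2 burnt (F count now 1)
Step 4: +1 fires, +1 burnt (F count now 1)
Step 5: +1 fires, +1 burnt (F count now 1)
Step 6: +1 fires, +1 burnt (F count now 1)
Step 7: +1 fires, +1 burnt (F count now 1)
Step 8: +2 fires, +1 burnt (F count now 2)
Step 9: +1 fires, +2 burnt (F count now 1)
Step 10: +1 fires, +1 burnt (F count now 1)
Step 11: +0 fires, +1 burnt (F count now 0)
Fire out after step 11
Initially T: 15, now '.': 24
Total burnt (originally-T cells now '.'): 14

Answer: 14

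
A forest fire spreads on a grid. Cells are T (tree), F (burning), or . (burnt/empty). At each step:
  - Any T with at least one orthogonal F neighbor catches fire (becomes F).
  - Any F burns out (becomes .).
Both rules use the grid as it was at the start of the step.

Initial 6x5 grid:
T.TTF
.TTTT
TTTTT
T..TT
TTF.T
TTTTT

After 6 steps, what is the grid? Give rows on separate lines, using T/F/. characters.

Step 1: 4 trees catch fire, 2 burn out
  T.TF.
  .TTTF
  TTTTT
  T..TT
  TF..T
  TTFTT
Step 2: 6 trees catch fire, 4 burn out
  T.F..
  .TTF.
  TTTTF
  T..TT
  F...T
  TF.FT
Step 3: 6 trees catch fire, 6 burn out
  T....
  .TF..
  TTTF.
  F..TF
  ....T
  F...F
Step 4: 5 trees catch fire, 6 burn out
  T....
  .F...
  FTF..
  ...F.
  ....F
  .....
Step 5: 1 trees catch fire, 5 burn out
  T....
  .....
  .F...
  .....
  .....
  .....
Step 6: 0 trees catch fire, 1 burn out
  T....
  .....
  .....
  .....
  .....
  .....

T....
.....
.....
.....
.....
.....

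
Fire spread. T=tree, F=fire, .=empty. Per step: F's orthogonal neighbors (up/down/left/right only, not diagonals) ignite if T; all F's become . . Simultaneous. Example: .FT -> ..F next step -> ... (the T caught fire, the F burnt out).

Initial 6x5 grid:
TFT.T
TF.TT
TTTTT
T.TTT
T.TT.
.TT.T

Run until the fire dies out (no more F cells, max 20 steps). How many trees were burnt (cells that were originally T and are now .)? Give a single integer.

Answer: 20

Derivation:
Step 1: +4 fires, +2 burnt (F count now 4)
Step 2: +2 fires, +4 burnt (F count now 2)
Step 3: +3 fires, +2 burnt (F count now 3)
Step 4: +5 fires, +3 burnt (F count now 5)
Step 5: +4 fires, +5 burnt (F count now 4)
Step 6: +2 fires, +4 burnt (F count now 2)
Step 7: +0 fires, +2 burnt (F count now 0)
Fire out after step 7
Initially T: 21, now '.': 29
Total burnt (originally-T cells now '.'): 20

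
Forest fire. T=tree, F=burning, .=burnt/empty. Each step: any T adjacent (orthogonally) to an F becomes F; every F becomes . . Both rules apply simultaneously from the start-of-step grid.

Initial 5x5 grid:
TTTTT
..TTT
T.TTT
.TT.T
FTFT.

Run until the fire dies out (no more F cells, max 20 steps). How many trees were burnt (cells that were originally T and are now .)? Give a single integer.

Step 1: +3 fires, +2 burnt (F count now 3)
Step 2: +2 fires, +3 burnt (F count now 2)
Step 3: +2 fires, +2 burnt (F count now 2)
Step 4: +3 fires, +2 burnt (F count now 3)
Step 5: +4 fires, +3 burnt (F count now 4)
Step 6: +2 fires, +4 burnt (F count now 2)
Step 7: +0 fires, +2 burnt (F count now 0)
Fire out after step 7
Initially T: 17, now '.': 24
Total burnt (originally-T cells now '.'): 16

Answer: 16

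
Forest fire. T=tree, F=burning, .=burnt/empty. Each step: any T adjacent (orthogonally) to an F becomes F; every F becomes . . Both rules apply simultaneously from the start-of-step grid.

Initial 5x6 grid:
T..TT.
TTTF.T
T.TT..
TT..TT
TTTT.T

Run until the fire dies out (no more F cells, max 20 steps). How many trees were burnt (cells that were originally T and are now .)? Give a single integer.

Step 1: +3 fires, +1 burnt (F count now 3)
Step 2: +3 fires, +3 burnt (F count now 3)
Step 3: +1 fires, +3 burnt (F count now 1)
Step 4: +2 fires, +1 burnt (F count now 2)
Step 5: +1 fires, +2 burnt (F count now 1)
Step 6: +2 fires, +1 burnt (F count now 2)
Step 7: +1 fires, +2 burnt (F count now 1)
Step 8: +1 fires, +1 burnt (F count now 1)
Step 9: +1 fires, +1 burnt (F count now 1)
Step 10: +0 fires, +1 burnt (F count now 0)
Fire out after step 10
Initially T: 19, now '.': 26
Total burnt (originally-T cells now '.'): 15

Answer: 15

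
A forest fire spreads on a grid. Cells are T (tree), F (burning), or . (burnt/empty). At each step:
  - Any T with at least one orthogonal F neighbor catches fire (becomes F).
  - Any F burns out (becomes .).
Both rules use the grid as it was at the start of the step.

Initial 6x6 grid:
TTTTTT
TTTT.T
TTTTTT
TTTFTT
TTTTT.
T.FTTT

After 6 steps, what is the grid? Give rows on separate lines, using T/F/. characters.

Step 1: 6 trees catch fire, 2 burn out
  TTTTTT
  TTTT.T
  TTTFTT
  TTF.FT
  TTFFT.
  T..FTT
Step 2: 8 trees catch fire, 6 burn out
  TTTTTT
  TTTF.T
  TTF.FT
  TF...F
  TF..F.
  T...FT
Step 3: 7 trees catch fire, 8 burn out
  TTTFTT
  TTF..T
  TF...F
  F.....
  F.....
  T....F
Step 4: 6 trees catch fire, 7 burn out
  TTF.FT
  TF...F
  F.....
  ......
  ......
  F.....
Step 5: 3 trees catch fire, 6 burn out
  TF...F
  F.....
  ......
  ......
  ......
  ......
Step 6: 1 trees catch fire, 3 burn out
  F.....
  ......
  ......
  ......
  ......
  ......

F.....
......
......
......
......
......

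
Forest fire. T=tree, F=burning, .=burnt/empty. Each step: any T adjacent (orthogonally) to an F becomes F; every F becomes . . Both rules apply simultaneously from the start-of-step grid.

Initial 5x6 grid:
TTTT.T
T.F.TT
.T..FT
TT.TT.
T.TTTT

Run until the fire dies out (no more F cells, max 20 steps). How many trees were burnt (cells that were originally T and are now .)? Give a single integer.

Answer: 15

Derivation:
Step 1: +4 fires, +2 burnt (F count now 4)
Step 2: +5 fires, +4 burnt (F count now 5)
Step 3: +4 fires, +5 burnt (F count now 4)
Step 4: +2 fires, +4 burnt (F count now 2)
Step 5: +0 fires, +2 burnt (F count now 0)
Fire out after step 5
Initially T: 19, now '.': 26
Total burnt (originally-T cells now '.'): 15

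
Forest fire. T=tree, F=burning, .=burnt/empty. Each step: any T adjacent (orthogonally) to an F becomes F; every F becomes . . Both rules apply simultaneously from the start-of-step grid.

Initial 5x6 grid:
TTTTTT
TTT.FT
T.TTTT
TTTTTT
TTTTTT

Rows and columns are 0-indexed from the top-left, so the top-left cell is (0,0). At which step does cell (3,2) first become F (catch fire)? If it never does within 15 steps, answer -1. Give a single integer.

Step 1: cell (3,2)='T' (+3 fires, +1 burnt)
Step 2: cell (3,2)='T' (+5 fires, +3 burnt)
Step 3: cell (3,2)='T' (+5 fires, +5 burnt)
Step 4: cell (3,2)='F' (+5 fires, +5 burnt)
  -> target ignites at step 4
Step 5: cell (3,2)='.' (+4 fires, +5 burnt)
Step 6: cell (3,2)='.' (+3 fires, +4 burnt)
Step 7: cell (3,2)='.' (+2 fires, +3 burnt)
Step 8: cell (3,2)='.' (+0 fires, +2 burnt)
  fire out at step 8

4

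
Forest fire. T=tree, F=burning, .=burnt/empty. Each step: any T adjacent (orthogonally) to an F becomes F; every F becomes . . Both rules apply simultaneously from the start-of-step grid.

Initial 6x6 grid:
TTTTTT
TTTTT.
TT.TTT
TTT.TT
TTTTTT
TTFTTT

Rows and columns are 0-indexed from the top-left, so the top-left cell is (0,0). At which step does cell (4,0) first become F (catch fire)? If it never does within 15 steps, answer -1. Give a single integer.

Step 1: cell (4,0)='T' (+3 fires, +1 burnt)
Step 2: cell (4,0)='T' (+5 fires, +3 burnt)
Step 3: cell (4,0)='F' (+4 fires, +5 burnt)
  -> target ignites at step 3
Step 4: cell (4,0)='.' (+4 fires, +4 burnt)
Step 5: cell (4,0)='.' (+4 fires, +4 burnt)
Step 6: cell (4,0)='.' (+6 fires, +4 burnt)
Step 7: cell (4,0)='.' (+4 fires, +6 burnt)
Step 8: cell (4,0)='.' (+2 fires, +4 burnt)
Step 9: cell (4,0)='.' (+0 fires, +2 burnt)
  fire out at step 9

3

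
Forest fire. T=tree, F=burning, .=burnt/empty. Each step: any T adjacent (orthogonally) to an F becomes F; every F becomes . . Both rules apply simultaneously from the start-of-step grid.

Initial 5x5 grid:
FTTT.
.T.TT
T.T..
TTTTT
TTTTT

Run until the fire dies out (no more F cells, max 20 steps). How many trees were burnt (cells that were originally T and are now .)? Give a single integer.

Step 1: +1 fires, +1 burnt (F count now 1)
Step 2: +2 fires, +1 burnt (F count now 2)
Step 3: +1 fires, +2 burnt (F count now 1)
Step 4: +1 fires, +1 burnt (F count now 1)
Step 5: +1 fires, +1 burnt (F count now 1)
Step 6: +0 fires, +1 burnt (F count now 0)
Fire out after step 6
Initially T: 18, now '.': 13
Total burnt (originally-T cells now '.'): 6

Answer: 6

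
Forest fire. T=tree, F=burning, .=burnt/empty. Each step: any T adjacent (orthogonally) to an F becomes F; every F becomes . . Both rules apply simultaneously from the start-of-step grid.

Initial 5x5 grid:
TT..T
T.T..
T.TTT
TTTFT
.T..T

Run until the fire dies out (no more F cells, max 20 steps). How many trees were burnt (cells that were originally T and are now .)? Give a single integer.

Step 1: +3 fires, +1 burnt (F count now 3)
Step 2: +4 fires, +3 burnt (F count now 4)
Step 3: +3 fires, +4 burnt (F count now 3)
Step 4: +1 fires, +3 burnt (F count now 1)
Step 5: +1 fires, +1 burnt (F count now 1)
Step 6: +1 fires, +1 burnt (F count now 1)
Step 7: +1 fires, +1 burnt (F count now 1)
Step 8: +0 fires, +1 burnt (F count now 0)
Fire out after step 8
Initially T: 15, now '.': 24
Total burnt (originally-T cells now '.'): 14

Answer: 14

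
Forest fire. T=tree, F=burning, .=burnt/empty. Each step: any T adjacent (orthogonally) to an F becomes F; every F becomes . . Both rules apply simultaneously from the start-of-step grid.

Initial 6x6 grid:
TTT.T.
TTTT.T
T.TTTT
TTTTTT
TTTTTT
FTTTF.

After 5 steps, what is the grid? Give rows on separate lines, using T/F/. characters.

Step 1: 4 trees catch fire, 2 burn out
  TTT.T.
  TTTT.T
  T.TTTT
  TTTTTT
  FTTTFT
  .FTF..
Step 2: 6 trees catch fire, 4 burn out
  TTT.T.
  TTTT.T
  T.TTTT
  FTTTFT
  .FTF.F
  ..F...
Step 3: 6 trees catch fire, 6 burn out
  TTT.T.
  TTTT.T
  F.TTFT
  .FTF.F
  ..F...
  ......
Step 4: 4 trees catch fire, 6 burn out
  TTT.T.
  FTTT.T
  ..TF.F
  ..F...
  ......
  ......
Step 5: 5 trees catch fire, 4 burn out
  FTT.T.
  .FTF.F
  ..F...
  ......
  ......
  ......

FTT.T.
.FTF.F
..F...
......
......
......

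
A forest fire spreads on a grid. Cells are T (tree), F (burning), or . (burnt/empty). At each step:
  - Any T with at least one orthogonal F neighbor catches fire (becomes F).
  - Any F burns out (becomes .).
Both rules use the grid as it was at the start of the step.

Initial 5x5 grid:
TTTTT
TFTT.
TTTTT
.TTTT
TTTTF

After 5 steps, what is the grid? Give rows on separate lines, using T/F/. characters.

Step 1: 6 trees catch fire, 2 burn out
  TFTTT
  F.FT.
  TFTTT
  .TTTF
  TTTF.
Step 2: 9 trees catch fire, 6 burn out
  F.FTT
  ...F.
  F.FTF
  .FTF.
  TTF..
Step 3: 4 trees catch fire, 9 burn out
  ...FT
  .....
  ...F.
  ..F..
  TF...
Step 4: 2 trees catch fire, 4 burn out
  ....F
  .....
  .....
  .....
  F....
Step 5: 0 trees catch fire, 2 burn out
  .....
  .....
  .....
  .....
  .....

.....
.....
.....
.....
.....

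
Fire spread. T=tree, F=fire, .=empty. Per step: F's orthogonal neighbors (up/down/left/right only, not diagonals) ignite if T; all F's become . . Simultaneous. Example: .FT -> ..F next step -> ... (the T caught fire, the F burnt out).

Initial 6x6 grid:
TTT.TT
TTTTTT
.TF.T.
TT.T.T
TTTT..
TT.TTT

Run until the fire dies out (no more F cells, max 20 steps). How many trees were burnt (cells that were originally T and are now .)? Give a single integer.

Step 1: +2 fires, +1 burnt (F count now 2)
Step 2: +4 fires, +2 burnt (F count now 4)
Step 3: +5 fires, +4 burnt (F count now 5)
Step 4: +7 fires, +5 burnt (F count now 7)
Step 5: +3 fires, +7 burnt (F count now 3)
Step 6: +2 fires, +3 burnt (F count now 2)
Step 7: +1 fires, +2 burnt (F count now 1)
Step 8: +1 fires, +1 burnt (F count now 1)
Step 9: +0 fires, +1 burnt (F count now 0)
Fire out after step 9
Initially T: 26, now '.': 35
Total burnt (originally-T cells now '.'): 25

Answer: 25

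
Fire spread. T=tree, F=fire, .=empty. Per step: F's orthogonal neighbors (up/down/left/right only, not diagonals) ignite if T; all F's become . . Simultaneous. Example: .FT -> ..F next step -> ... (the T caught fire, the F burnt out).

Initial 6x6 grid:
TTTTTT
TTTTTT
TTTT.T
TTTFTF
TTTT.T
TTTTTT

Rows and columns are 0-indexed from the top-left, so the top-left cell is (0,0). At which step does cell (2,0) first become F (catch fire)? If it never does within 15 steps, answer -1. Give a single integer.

Step 1: cell (2,0)='T' (+6 fires, +2 burnt)
Step 2: cell (2,0)='T' (+7 fires, +6 burnt)
Step 3: cell (2,0)='T' (+9 fires, +7 burnt)
Step 4: cell (2,0)='F' (+6 fires, +9 burnt)
  -> target ignites at step 4
Step 5: cell (2,0)='.' (+3 fires, +6 burnt)
Step 6: cell (2,0)='.' (+1 fires, +3 burnt)
Step 7: cell (2,0)='.' (+0 fires, +1 burnt)
  fire out at step 7

4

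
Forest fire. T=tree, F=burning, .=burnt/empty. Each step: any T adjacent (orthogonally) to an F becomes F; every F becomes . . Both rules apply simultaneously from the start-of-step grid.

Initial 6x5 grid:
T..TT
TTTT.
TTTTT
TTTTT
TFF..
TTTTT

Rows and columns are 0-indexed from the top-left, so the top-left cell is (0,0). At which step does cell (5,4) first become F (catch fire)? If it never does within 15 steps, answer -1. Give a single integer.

Step 1: cell (5,4)='T' (+5 fires, +2 burnt)
Step 2: cell (5,4)='T' (+6 fires, +5 burnt)
Step 3: cell (5,4)='F' (+6 fires, +6 burnt)
  -> target ignites at step 3
Step 4: cell (5,4)='.' (+3 fires, +6 burnt)
Step 5: cell (5,4)='.' (+2 fires, +3 burnt)
Step 6: cell (5,4)='.' (+1 fires, +2 burnt)
Step 7: cell (5,4)='.' (+0 fires, +1 burnt)
  fire out at step 7

3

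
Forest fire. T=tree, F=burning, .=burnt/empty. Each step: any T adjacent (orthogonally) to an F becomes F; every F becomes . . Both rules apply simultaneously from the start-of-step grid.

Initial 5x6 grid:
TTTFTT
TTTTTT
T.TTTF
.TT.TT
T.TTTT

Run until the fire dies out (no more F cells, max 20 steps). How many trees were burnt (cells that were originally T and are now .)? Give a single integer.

Answer: 23

Derivation:
Step 1: +6 fires, +2 burnt (F count now 6)
Step 2: +7 fires, +6 burnt (F count now 7)
Step 3: +4 fires, +7 burnt (F count now 4)
Step 4: +3 fires, +4 burnt (F count now 3)
Step 5: +3 fires, +3 burnt (F count now 3)
Step 6: +0 fires, +3 burnt (F count now 0)
Fire out after step 6
Initially T: 24, now '.': 29
Total burnt (originally-T cells now '.'): 23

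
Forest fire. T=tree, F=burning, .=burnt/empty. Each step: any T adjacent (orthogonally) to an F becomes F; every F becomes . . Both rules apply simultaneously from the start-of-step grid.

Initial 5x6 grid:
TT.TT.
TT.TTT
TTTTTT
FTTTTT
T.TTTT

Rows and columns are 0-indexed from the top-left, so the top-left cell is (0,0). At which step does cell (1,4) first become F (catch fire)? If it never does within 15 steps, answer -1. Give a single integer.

Step 1: cell (1,4)='T' (+3 fires, +1 burnt)
Step 2: cell (1,4)='T' (+3 fires, +3 burnt)
Step 3: cell (1,4)='T' (+5 fires, +3 burnt)
Step 4: cell (1,4)='T' (+4 fires, +5 burnt)
Step 5: cell (1,4)='T' (+4 fires, +4 burnt)
Step 6: cell (1,4)='F' (+4 fires, +4 burnt)
  -> target ignites at step 6
Step 7: cell (1,4)='.' (+2 fires, +4 burnt)
Step 8: cell (1,4)='.' (+0 fires, +2 burnt)
  fire out at step 8

6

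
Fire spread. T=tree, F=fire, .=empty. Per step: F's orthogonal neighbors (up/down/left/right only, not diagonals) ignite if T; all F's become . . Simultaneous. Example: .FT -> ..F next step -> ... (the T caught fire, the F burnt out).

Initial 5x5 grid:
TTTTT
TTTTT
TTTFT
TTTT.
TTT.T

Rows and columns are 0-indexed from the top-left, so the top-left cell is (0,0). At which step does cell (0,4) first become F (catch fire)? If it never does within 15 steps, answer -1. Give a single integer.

Step 1: cell (0,4)='T' (+4 fires, +1 burnt)
Step 2: cell (0,4)='T' (+5 fires, +4 burnt)
Step 3: cell (0,4)='F' (+6 fires, +5 burnt)
  -> target ignites at step 3
Step 4: cell (0,4)='.' (+4 fires, +6 burnt)
Step 5: cell (0,4)='.' (+2 fires, +4 burnt)
Step 6: cell (0,4)='.' (+0 fires, +2 burnt)
  fire out at step 6

3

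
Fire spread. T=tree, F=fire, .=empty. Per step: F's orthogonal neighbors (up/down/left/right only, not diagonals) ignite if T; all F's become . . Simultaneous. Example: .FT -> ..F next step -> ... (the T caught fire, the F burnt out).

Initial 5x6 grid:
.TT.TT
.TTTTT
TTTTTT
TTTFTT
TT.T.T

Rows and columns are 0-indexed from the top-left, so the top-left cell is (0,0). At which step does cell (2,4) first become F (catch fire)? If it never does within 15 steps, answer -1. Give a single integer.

Step 1: cell (2,4)='T' (+4 fires, +1 burnt)
Step 2: cell (2,4)='F' (+5 fires, +4 burnt)
  -> target ignites at step 2
Step 3: cell (2,4)='.' (+7 fires, +5 burnt)
Step 4: cell (2,4)='.' (+6 fires, +7 burnt)
Step 5: cell (2,4)='.' (+2 fires, +6 burnt)
Step 6: cell (2,4)='.' (+0 fires, +2 burnt)
  fire out at step 6

2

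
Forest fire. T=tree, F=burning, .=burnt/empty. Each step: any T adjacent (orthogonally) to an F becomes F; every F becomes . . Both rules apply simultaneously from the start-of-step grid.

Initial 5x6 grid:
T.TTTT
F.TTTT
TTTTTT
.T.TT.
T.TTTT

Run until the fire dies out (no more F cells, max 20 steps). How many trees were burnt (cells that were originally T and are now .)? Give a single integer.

Answer: 22

Derivation:
Step 1: +2 fires, +1 burnt (F count now 2)
Step 2: +1 fires, +2 burnt (F count now 1)
Step 3: +2 fires, +1 burnt (F count now 2)
Step 4: +2 fires, +2 burnt (F count now 2)
Step 5: +4 fires, +2 burnt (F count now 4)
Step 6: +5 fires, +4 burnt (F count now 5)
Step 7: +4 fires, +5 burnt (F count now 4)
Step 8: +2 fires, +4 burnt (F count now 2)
Step 9: +0 fires, +2 burnt (F count now 0)
Fire out after step 9
Initially T: 23, now '.': 29
Total burnt (originally-T cells now '.'): 22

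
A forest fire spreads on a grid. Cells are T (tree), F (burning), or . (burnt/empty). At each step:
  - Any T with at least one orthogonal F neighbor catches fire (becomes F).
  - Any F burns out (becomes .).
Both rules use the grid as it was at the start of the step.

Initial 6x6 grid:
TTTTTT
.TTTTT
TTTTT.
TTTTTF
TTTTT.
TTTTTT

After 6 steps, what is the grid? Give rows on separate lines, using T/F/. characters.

Step 1: 1 trees catch fire, 1 burn out
  TTTTTT
  .TTTTT
  TTTTT.
  TTTTF.
  TTTTT.
  TTTTTT
Step 2: 3 trees catch fire, 1 burn out
  TTTTTT
  .TTTTT
  TTTTF.
  TTTF..
  TTTTF.
  TTTTTT
Step 3: 5 trees catch fire, 3 burn out
  TTTTTT
  .TTTFT
  TTTF..
  TTF...
  TTTF..
  TTTTFT
Step 4: 8 trees catch fire, 5 burn out
  TTTTFT
  .TTF.F
  TTF...
  TF....
  TTF...
  TTTF.F
Step 5: 7 trees catch fire, 8 burn out
  TTTF.F
  .TF...
  TF....
  F.....
  TF....
  TTF...
Step 6: 5 trees catch fire, 7 burn out
  TTF...
  .F....
  F.....
  ......
  F.....
  TF....

TTF...
.F....
F.....
......
F.....
TF....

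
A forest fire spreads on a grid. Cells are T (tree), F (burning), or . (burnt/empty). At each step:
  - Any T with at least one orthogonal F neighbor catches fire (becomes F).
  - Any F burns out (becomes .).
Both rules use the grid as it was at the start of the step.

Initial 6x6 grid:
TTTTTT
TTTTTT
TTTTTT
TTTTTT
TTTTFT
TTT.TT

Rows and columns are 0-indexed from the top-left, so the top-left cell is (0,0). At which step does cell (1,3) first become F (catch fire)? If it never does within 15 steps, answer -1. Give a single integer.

Step 1: cell (1,3)='T' (+4 fires, +1 burnt)
Step 2: cell (1,3)='T' (+5 fires, +4 burnt)
Step 3: cell (1,3)='T' (+6 fires, +5 burnt)
Step 4: cell (1,3)='F' (+7 fires, +6 burnt)
  -> target ignites at step 4
Step 5: cell (1,3)='.' (+6 fires, +7 burnt)
Step 6: cell (1,3)='.' (+3 fires, +6 burnt)
Step 7: cell (1,3)='.' (+2 fires, +3 burnt)
Step 8: cell (1,3)='.' (+1 fires, +2 burnt)
Step 9: cell (1,3)='.' (+0 fires, +1 burnt)
  fire out at step 9

4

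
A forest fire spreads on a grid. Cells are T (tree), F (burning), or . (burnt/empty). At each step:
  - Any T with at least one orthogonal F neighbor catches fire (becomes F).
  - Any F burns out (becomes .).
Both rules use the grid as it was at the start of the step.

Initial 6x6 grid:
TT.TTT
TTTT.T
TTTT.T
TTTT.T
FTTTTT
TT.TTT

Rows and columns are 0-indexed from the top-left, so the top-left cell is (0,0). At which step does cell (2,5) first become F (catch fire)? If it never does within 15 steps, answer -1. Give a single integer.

Step 1: cell (2,5)='T' (+3 fires, +1 burnt)
Step 2: cell (2,5)='T' (+4 fires, +3 burnt)
Step 3: cell (2,5)='T' (+4 fires, +4 burnt)
Step 4: cell (2,5)='T' (+6 fires, +4 burnt)
Step 5: cell (2,5)='T' (+5 fires, +6 burnt)
Step 6: cell (2,5)='T' (+3 fires, +5 burnt)
Step 7: cell (2,5)='F' (+2 fires, +3 burnt)
  -> target ignites at step 7
Step 8: cell (2,5)='.' (+2 fires, +2 burnt)
Step 9: cell (2,5)='.' (+1 fires, +2 burnt)
Step 10: cell (2,5)='.' (+0 fires, +1 burnt)
  fire out at step 10

7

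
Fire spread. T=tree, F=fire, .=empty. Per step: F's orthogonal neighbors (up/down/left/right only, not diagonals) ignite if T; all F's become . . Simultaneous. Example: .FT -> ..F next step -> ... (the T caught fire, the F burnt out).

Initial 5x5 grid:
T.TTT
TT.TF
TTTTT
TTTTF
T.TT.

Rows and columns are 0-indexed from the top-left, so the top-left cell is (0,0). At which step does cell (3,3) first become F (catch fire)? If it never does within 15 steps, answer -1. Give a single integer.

Step 1: cell (3,3)='F' (+4 fires, +2 burnt)
  -> target ignites at step 1
Step 2: cell (3,3)='.' (+4 fires, +4 burnt)
Step 3: cell (3,3)='.' (+4 fires, +4 burnt)
Step 4: cell (3,3)='.' (+2 fires, +4 burnt)
Step 5: cell (3,3)='.' (+3 fires, +2 burnt)
Step 6: cell (3,3)='.' (+1 fires, +3 burnt)
Step 7: cell (3,3)='.' (+1 fires, +1 burnt)
Step 8: cell (3,3)='.' (+0 fires, +1 burnt)
  fire out at step 8

1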